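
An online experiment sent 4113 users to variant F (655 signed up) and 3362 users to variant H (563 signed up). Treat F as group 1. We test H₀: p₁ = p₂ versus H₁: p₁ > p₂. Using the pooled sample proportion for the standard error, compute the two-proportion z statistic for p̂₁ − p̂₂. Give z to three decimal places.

z = -0.956

p̂₁ = 655/4113 ≈ 0.15925, p̂₂ = 563/3362 ≈ 0.16746.
Pooled p̂ = (655+563)/(4113+3362) = 1218/7475 = 0.16294.
SE = √(p̂(1−p̂)(1/n₁+1/n₂)) = √(0.16294·0.83706·0.000540574) = √(7.37303e-05) = 0.00859.
z = (0.15925 − 0.16746)/0.00859 = -0.00821/0.00859 = -0.956.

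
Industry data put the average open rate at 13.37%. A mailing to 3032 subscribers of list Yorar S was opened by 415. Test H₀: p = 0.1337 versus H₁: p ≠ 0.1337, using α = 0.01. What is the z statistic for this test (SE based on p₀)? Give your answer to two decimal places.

p̂ = 415/3032 ≈ 0.13687.
Standard error under H₀: √(0.1337×0.8663/3032) = 0.00618.
z = (0.13687 − 0.1337)/0.00618 = 0.00317/0.00618 = 0.51.
p-value = 2·P(Z > 0.513) ≈ 0.6076, so at α = 0.01 we fail to reject H₀.

z = 0.51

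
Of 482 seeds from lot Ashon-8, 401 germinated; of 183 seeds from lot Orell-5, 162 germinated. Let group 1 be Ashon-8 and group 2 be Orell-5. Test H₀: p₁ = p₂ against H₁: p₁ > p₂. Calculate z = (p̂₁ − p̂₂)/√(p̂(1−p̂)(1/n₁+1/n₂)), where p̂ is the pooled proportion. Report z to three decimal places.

p̂₁ = 401/482 = 0.83195, p̂₂ = 162/183 = 0.88525.
Pooled p̂ = (401+162)/(482+183) = 563/665 = 0.84662.
SE = √(p̂(1−p̂)(1/n₁+1/n₂)) = √(0.84662·0.15338·0.00753917) = √(0.000979014) = 0.03129.
z = (0.83195 − 0.88525)/0.03129 = -0.05330/0.03129 = -1.703.
p-value = P(Z > -1.703) ≈ 0.9557.

z = -1.703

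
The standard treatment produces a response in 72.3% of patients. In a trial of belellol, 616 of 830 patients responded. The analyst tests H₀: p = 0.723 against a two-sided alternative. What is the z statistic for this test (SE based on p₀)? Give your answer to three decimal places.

z = 1.234

p̂ = 616/830 = 0.74217.
SE = √(p₀(1−p₀)/n) = √(0.20027/830) = 0.01553.
z = (0.74217 − 0.723)/0.01553 = 0.01917/0.01553 = 1.234.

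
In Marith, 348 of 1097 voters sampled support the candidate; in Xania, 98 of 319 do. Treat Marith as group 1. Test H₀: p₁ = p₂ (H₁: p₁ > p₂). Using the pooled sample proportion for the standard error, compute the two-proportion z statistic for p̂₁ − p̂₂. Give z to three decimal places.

p̂₁ = 348/1097 ≈ 0.31723, p̂₂ = 98/319 ≈ 0.30721.
Pooled p̂ = (348+98)/(1097+319) = 446/1416 = 0.31497.
SE = √(0.215765 × 0.00404637) = 0.02955.
z = (0.31723 − 0.30721)/0.02955 = 0.01002/0.02955 = 0.339.
p-value = P(Z > 0.339) ≈ 0.3673.

z = 0.339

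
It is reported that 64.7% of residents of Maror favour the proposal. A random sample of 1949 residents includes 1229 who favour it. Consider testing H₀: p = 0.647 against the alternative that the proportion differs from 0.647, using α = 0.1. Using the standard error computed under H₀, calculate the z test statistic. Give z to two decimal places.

p̂ = 1229/1949 ≈ 0.6306.
SE = √(p₀(1−p₀)/n) = √(0.22839/1949) = 0.0108.
z = (0.6306 − 0.647)/0.0108 = -0.0164/0.0108 = -1.52.
Two-sided p-value ≈ 2·Φ(−1.517) = 0.1293, so at α = 0.1 we fail to reject H₀.

z = -1.52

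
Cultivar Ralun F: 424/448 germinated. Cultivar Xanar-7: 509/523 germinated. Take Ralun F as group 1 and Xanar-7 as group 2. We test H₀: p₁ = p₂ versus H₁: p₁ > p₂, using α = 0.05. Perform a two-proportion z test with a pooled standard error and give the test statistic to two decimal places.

p̂₁ = 424/448 = 0.94643, p̂₂ = 509/523 = 0.97323.
Pooled p̂ = (424+509)/(448+523) = 933/971 = 0.96087.
SE = √(0.0376034 × 0.00414419) = 0.01248.
z = (0.94643 − 0.97323)/0.01248 = -0.02680/0.01248 = -2.15.
p-value = P(Z > -2.147) ≈ 0.9841, so at α = 0.05 we fail to reject H₀.

z = -2.15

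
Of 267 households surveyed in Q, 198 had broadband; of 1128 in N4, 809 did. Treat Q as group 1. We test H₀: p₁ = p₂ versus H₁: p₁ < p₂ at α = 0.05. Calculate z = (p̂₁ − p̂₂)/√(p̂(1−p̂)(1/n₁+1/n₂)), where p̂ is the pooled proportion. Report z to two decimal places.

z = 0.80

p̂₁ = 198/267 ≈ 0.7416, p̂₂ = 809/1128 ≈ 0.7172.
Pooled p̂ = (198+809)/(267+1128) = 1007/1395 = 0.7219.
SE = √(p̂(1−p̂)(1/n₁+1/n₂)) = √(0.7219·0.2781·0.00463184) = √(0.000929965) = 0.0305.
z = (0.7416 − 0.7172)/0.0305 = 0.0244/0.0305 = 0.80.
p-value = P(Z < 0.799) ≈ 0.7879, so at α = 0.05 we fail to reject H₀.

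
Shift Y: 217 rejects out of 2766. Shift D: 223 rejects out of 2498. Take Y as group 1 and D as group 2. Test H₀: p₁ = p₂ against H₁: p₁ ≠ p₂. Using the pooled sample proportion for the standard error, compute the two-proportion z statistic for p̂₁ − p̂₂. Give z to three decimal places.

z = -1.416

p̂₁ = 217/2766 ≈ 0.07845, p̂₂ = 223/2498 ≈ 0.08927.
Pooled p̂ = (217+223)/(2766+2498) = 440/5264 = 0.08359.
SE = √(0.0765999 × 0.000761853) = 0.00764.
z = (0.07845 − 0.08927)/0.00764 = -0.01082/0.00764 = -1.416.
p-value = 2·P(Z > 1.416) ≈ 0.1567.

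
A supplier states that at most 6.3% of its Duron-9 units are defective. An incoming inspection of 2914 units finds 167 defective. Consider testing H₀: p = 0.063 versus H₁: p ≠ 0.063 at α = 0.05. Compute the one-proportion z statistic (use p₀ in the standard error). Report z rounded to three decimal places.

p̂ = 167/2914 = 0.05731.
SE = √(p₀(1−p₀)/n) = √(0.059031/2914) = 0.00450.
z = (0.05731 − 0.063)/0.00450 = -0.00569/0.00450 = -1.264.
p-value = 2·P(Z > 1.264) ≈ 0.2061; since p > α = 0.05, fail to reject H₀.

z = -1.264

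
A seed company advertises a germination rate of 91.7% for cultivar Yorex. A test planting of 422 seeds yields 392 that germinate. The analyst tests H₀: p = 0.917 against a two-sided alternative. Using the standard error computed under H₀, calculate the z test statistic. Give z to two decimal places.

z = 0.89

p̂ = 392/422 ≈ 0.9289.
Under H₀, SE = √(0.917·0.083/422) = √(0.000180358) = 0.0134.
z = (0.9289 − 0.917)/0.0134 = 0.0119/0.0134 = 0.89.
Two-sided p-value ≈ 2·Φ(−0.887) = 0.3752.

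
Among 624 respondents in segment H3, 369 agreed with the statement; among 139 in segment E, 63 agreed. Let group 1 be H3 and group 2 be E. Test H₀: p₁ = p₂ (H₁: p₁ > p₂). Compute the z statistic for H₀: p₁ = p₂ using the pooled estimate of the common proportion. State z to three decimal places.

p̂₁ = 369/624 ≈ 0.59135, p̂₂ = 63/139 ≈ 0.45324.
Pooled p̂ = (369+63)/(624+139) = 432/763 = 0.56619.
SE = √(0.245619 × 0.00879681) = 0.04648.
z = (0.59135 − 0.45324)/0.04648 = 0.13811/0.04648 = 2.971.

z = 2.971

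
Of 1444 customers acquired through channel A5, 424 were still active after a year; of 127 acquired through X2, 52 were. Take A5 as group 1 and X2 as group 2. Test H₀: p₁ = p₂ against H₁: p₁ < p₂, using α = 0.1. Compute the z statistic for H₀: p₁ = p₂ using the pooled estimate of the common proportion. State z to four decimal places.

p̂₁ = 424/1444 ≈ 0.293629, p̂₂ = 52/127 ≈ 0.409449.
Pooled p̂ = (424+52)/(1444+127) = 476/1571 = 0.302992.
SE = √(p̂(1−p̂)(1/n₁+1/n₂)) = √(0.302992·0.697008·0.00856654) = √(0.00180915) = 0.042534.
z = (0.293629 − 0.409449)/0.042534 = -0.115820/0.042534 = -2.7230.
p-value = P(Z < -2.723) ≈ 0.0032. With α = 0.1, reject H₀.

z = -2.7230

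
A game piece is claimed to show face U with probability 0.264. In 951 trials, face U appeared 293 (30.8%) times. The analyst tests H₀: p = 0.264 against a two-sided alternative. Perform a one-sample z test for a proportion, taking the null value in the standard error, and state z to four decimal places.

p̂ = 293/951 ≈ 0.308097.
Under H₀, SE = √(0.264·0.736/951) = √(0.000204315) = 0.014294.
z = (0.308097 − 0.264)/0.014294 = 0.044097/0.014294 = 3.0850.

z = 3.0850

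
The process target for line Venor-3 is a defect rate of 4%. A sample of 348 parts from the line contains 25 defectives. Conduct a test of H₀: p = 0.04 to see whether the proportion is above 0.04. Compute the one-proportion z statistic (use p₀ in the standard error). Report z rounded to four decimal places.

p̂ = 25/348 = 0.0718391.
Under H₀, SE = √(0.04·0.96/348) = √(0.000110345) = 0.0105045.
z = (0.0718391 − 0.04)/0.0105045 = 0.0318391/0.0105045 = 3.0310.
p-value = P(Z > 3.031) ≈ 0.0012.

z = 3.0310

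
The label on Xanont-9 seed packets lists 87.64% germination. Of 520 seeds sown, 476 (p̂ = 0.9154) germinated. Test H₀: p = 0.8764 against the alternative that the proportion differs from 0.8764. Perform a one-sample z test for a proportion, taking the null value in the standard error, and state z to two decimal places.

z = 2.70

p̂ = 476/520 ≈ 0.91538.
SE = √(p₀(1−p₀)/n) = √(0.10832/520) = 0.01443.
z = (0.91538 − 0.8764)/0.01443 = 0.03898/0.01443 = 2.70.
p-value = 2·P(Z > 2.701) ≈ 0.0069.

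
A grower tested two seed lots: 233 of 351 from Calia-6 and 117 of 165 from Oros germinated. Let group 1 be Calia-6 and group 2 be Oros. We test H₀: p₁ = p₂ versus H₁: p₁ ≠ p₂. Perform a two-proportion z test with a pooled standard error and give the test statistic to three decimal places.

p̂₁ = 233/351 ≈ 0.66382, p̂₂ = 117/165 ≈ 0.70909.
Pooled p̂ = (233+117)/(351+165) = 350/516 = 0.67829.
SE = √(p̂(1−p̂)(1/n₁+1/n₂)) = √(0.67829·0.32171·0.00890961) = √(0.00194418) = 0.04409.
z = (0.66382 − 0.70909)/0.04409 = -0.04527/0.04409 = -1.027.
p-value = 2·P(Z > 1.027) ≈ 0.3045.

z = -1.027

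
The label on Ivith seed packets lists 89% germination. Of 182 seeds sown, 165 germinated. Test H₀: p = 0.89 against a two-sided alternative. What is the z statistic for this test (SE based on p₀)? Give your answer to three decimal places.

p̂ = 165/182 = 0.90659.
Standard error under H₀: √(0.89×0.11/182) = 0.02319.
z = (0.90659 − 0.89)/0.02319 = 0.01659/0.02319 = 0.715.
Two-sided p-value ≈ 2·Φ(−0.715) = 0.4743.

z = 0.715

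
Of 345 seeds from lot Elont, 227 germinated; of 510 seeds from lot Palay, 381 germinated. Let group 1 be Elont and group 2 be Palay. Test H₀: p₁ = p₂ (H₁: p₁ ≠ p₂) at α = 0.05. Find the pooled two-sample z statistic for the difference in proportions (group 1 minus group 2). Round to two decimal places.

z = -2.82

p̂₁ = 227/345 ≈ 0.6580, p̂₂ = 381/510 ≈ 0.7471.
Pooled p̂ = (227+381)/(345+510) = 608/855 = 0.7111.
SE = √(0.205432 × 0.00485934) = 0.0316.
z = (0.6580 − 0.7471)/0.0316 = -0.0891/0.0316 = -2.82.
p-value = 2·P(Z > 2.820) ≈ 0.0048, so at α = 0.05 we reject H₀.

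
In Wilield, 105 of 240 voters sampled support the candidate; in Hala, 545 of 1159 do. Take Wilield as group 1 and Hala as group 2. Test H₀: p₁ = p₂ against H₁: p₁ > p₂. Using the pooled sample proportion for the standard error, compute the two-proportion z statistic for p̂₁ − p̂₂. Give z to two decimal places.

z = -0.93

p̂₁ = 105/240 = 0.43750, p̂₂ = 545/1159 = 0.47023.
Pooled p̂ = (105+545)/(240+1159) = 650/1399 = 0.46462.
SE = √(p̂(1−p̂)(1/n₁+1/n₂)) = √(0.46462·0.53538·0.00502948) = √(0.00125107) = 0.03537.
z = (0.43750 − 0.47023)/0.03537 = -0.03273/0.03537 = -0.93.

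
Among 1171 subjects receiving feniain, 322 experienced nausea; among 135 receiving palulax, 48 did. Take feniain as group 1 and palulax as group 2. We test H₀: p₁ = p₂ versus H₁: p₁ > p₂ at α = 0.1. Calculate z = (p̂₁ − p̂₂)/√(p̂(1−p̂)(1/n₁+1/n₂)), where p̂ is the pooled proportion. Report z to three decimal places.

p̂₁ = 322/1171 = 0.27498, p̂₂ = 48/135 = 0.35556.
Pooled p̂ = (322+48)/(1171+135) = 370/1306 = 0.28331.
SE = √(p̂(1−p̂)(1/n₁+1/n₂)) = √(0.28331·0.71669·0.00826138) = √(0.00167743) = 0.04096.
z = (0.27498 − 0.35556)/0.04096 = -0.08058/0.04096 = -1.967.
p-value = P(Z > -1.967) ≈ 0.9754. With α = 0.1, fail to reject H₀.

z = -1.967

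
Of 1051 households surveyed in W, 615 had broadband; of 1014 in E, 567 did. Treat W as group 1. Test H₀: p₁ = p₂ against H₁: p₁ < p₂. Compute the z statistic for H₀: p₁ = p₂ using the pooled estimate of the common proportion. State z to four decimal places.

z = 1.1932

p̂₁ = 615/1051 = 0.585157, p̂₂ = 567/1014 = 0.559172.
Pooled p̂ = (615+567)/(1051+1014) = 1182/2065 = 0.572397.
SE = √(0.244759 × 0.00193767) = 0.021778.
z = (0.585157 − 0.559172)/0.021778 = 0.025985/0.021778 = 1.1932.
p-value = P(Z < 1.193) ≈ 0.8836.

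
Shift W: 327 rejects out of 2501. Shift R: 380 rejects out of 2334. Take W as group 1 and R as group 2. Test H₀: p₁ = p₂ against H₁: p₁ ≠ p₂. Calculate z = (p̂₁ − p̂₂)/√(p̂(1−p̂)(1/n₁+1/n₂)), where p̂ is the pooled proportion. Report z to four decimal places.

p̂₁ = 327/2501 = 0.130748, p̂₂ = 380/2334 = 0.162811.
Pooled p̂ = (327+380)/(2501+2334) = 707/4835 = 0.146225.
SE = √(p̂(1−p̂)(1/n₁+1/n₂)) = √(0.146225·0.853775·0.000828289) = √(0.000103407) = 0.010169.
z = (0.130748 − 0.162811)/0.010169 = -0.032063/0.010169 = -3.1530.

z = -3.1530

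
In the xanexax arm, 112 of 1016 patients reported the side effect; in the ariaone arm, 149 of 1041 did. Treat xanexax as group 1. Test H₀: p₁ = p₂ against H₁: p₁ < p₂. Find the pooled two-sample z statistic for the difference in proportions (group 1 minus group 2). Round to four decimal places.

z = -2.2410

p̂₁ = 112/1016 ≈ 0.110236, p̂₂ = 149/1041 ≈ 0.143132.
Pooled p̂ = (112+149)/(1016+1041) = 261/2057 = 0.126884.
SE = √(0.110784 × 0.00194487) = 0.014679.
z = (0.110236 − 0.143132)/0.014679 = -0.032896/0.014679 = -2.2410.
p-value = P(Z < -2.241) ≈ 0.0125.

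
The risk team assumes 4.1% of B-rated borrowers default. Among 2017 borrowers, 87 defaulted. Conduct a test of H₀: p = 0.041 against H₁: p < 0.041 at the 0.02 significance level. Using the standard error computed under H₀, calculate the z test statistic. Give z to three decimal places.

p̂ = 87/2017 ≈ 0.043133.
Under H₀, SE = √(0.041·0.959/2017) = √(1.94938e-05) = 0.004415.
z = (0.043133 − 0.041)/0.004415 = 0.002133/0.004415 = 0.483.
p-value = P(Z < 0.483) ≈ 0.6855; since p > α = 0.02, fail to reject H₀.

z = 0.483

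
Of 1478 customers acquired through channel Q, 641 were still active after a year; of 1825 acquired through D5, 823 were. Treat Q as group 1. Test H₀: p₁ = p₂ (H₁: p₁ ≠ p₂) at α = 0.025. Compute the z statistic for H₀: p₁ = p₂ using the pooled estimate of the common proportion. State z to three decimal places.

p̂₁ = 641/1478 ≈ 0.433694, p̂₂ = 823/1825 ≈ 0.450959.
Pooled p̂ = (641+823)/(1478+1825) = 1464/3303 = 0.443233.
SE = √(p̂(1−p̂)(1/n₁+1/n₂)) = √(0.443233·0.556767·0.00122454) = √(0.000302188) = 0.017384.
z = (0.433694 − 0.450959)/0.017384 = -0.017265/0.017384 = -0.993.
Two-sided p-value ≈ 2·Φ(−0.993) = 0.3206. With α = 0.025, fail to reject H₀.

z = -0.993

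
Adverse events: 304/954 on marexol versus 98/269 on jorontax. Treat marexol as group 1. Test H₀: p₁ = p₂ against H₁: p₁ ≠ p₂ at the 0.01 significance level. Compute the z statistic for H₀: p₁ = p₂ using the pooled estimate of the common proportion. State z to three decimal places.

z = -1.408

p̂₁ = 304/954 = 0.31866, p̂₂ = 98/269 = 0.36431.
Pooled p̂ = (304+98)/(954+269) = 402/1223 = 0.32870.
SE = √(0.220656 × 0.00476569) = 0.03243.
z = (0.31866 − 0.36431)/0.03243 = -0.04565/0.03243 = -1.408.
Two-sided p-value ≈ 2·Φ(−1.408) = 0.1592. With α = 0.01, fail to reject H₀.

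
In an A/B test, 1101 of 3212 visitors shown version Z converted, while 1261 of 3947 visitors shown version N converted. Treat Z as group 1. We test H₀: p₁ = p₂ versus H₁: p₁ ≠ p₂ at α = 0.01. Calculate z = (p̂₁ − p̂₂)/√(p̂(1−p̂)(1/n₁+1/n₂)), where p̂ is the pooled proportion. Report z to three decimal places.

p̂₁ = 1101/3212 ≈ 0.342777, p̂₂ = 1261/3947 ≈ 0.319483.
Pooled p̂ = (1101+1261)/(3212+3947) = 2362/7159 = 0.329934.
SE = √(p̂(1−p̂)(1/n₁+1/n₂)) = √(0.329934·0.670066·0.000564689) = √(0.00012484) = 0.011173.
z = (0.342777 − 0.319483)/0.011173 = 0.023294/0.011173 = 2.085.
p-value = 2·P(Z > 2.085) ≈ 0.0371, so at α = 0.01 we fail to reject H₀.

z = 2.085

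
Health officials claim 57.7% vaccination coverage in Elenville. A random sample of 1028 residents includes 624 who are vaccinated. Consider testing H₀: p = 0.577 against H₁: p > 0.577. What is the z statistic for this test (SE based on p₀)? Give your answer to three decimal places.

z = 1.947

p̂ = 624/1028 ≈ 0.60700.
Under H₀, SE = √(0.577·0.423/1028) = √(0.000237423) = 0.01541.
z = (0.60700 − 0.577)/0.01541 = 0.03000/0.01541 = 1.947.
p-value = P(Z > 1.947) ≈ 0.0258.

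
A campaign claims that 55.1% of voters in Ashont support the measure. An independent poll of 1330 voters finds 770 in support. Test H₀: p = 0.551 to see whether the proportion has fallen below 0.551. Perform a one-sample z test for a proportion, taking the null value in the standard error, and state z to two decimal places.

p̂ = 770/1330 = 0.5789.
Under H₀, SE = √(0.551·0.449/1330) = √(0.000186014) = 0.0136.
z = (0.5789 − 0.551)/0.0136 = 0.0279/0.0136 = 2.05.

z = 2.05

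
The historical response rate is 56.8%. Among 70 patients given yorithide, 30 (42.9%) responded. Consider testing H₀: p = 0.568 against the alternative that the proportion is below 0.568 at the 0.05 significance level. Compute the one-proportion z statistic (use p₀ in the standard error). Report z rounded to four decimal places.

z = -2.3550

p̂ = 30/70 ≈ 0.428571.
Standard error under H₀: √(0.568×0.432/70) = 0.059206.
z = (0.428571 − 0.568)/0.059206 = -0.139429/0.059206 = -2.3550.
p-value = P(Z < -2.355) ≈ 0.0093. With α = 0.05, reject H₀.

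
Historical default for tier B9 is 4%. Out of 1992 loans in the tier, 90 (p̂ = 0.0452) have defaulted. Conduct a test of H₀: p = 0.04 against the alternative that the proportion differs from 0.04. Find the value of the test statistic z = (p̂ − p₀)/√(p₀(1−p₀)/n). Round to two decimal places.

p̂ = 90/1992 = 0.0452.
SE = √(p₀(1−p₀)/n) = √(0.0384/1992) = 0.0044.
z = (0.0452 − 0.04)/0.0044 = 0.0052/0.0044 = 1.18.

z = 1.18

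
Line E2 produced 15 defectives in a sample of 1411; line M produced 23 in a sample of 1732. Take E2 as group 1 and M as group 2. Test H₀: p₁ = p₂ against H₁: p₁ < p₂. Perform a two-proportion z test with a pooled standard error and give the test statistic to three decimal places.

z = -0.676

p̂₁ = 15/1411 ≈ 0.01063, p̂₂ = 23/1732 ≈ 0.01328.
Pooled p̂ = (15+23)/(1411+1732) = 38/3143 = 0.01209.
SE = √(p̂(1−p̂)(1/n₁+1/n₂)) = √(0.01209·0.98791·0.00128608) = √(1.53612e-05) = 0.00392.
z = (0.01063 − 0.01328)/0.00392 = -0.00265/0.00392 = -0.676.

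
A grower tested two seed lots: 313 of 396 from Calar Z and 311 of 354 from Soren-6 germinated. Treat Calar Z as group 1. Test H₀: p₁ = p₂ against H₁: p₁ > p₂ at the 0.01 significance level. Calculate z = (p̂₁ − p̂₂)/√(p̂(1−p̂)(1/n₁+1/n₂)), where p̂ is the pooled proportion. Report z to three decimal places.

p̂₁ = 313/396 ≈ 0.790404, p̂₂ = 311/354 ≈ 0.878531.
Pooled p̂ = (313+311)/(396+354) = 624/750 = 0.832000.
SE = √(0.139776 × 0.00535011) = 0.027346.
z = (0.790404 − 0.878531)/0.027346 = -0.088127/0.027346 = -3.223.
p-value = P(Z > -3.223) ≈ 0.9994; since p > α = 0.01, fail to reject H₀.

z = -3.223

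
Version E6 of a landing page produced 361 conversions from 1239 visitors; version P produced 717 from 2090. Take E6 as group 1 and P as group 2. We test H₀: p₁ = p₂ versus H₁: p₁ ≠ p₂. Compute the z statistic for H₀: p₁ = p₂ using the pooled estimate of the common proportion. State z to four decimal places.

z = -3.0814

p̂₁ = 361/1239 ≈ 0.2913640, p̂₂ = 717/2090 ≈ 0.3430622.
Pooled p̂ = (361+717)/(1239+2090) = 1078/3329 = 0.3238210.
SE = √(0.218961 × 0.00128557) = 0.0167777.
z = (0.2913640 − 0.3430622)/0.0167777 = -0.0516982/0.0167777 = -3.0814.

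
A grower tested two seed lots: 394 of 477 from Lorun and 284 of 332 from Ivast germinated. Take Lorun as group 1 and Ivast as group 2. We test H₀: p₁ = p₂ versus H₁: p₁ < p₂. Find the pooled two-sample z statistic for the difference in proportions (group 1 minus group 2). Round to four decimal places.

z = -1.1176

p̂₁ = 394/477 ≈ 0.825996, p̂₂ = 284/332 ≈ 0.855422.
Pooled p̂ = (394+284)/(477+332) = 678/809 = 0.838072.
SE = √(p̂(1−p̂)(1/n₁+1/n₂)) = √(0.838072·0.161928·0.00510848) = √(0.00069326) = 0.026330.
z = (0.825996 − 0.855422)/0.026330 = -0.029426/0.026330 = -1.1176.
p-value = P(Z < -1.118) ≈ 0.1319.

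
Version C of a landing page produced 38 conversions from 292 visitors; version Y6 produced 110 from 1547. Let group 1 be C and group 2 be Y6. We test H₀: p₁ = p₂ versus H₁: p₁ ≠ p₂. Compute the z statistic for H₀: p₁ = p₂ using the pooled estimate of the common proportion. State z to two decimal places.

z = 3.40

p̂₁ = 38/292 = 0.13014, p̂₂ = 110/1547 = 0.07111.
Pooled p̂ = (38+110)/(292+1547) = 148/1839 = 0.08048.
SE = √(0.0740017 × 0.00407107) = 0.01736.
z = (0.13014 − 0.07111)/0.01736 = 0.05903/0.01736 = 3.40.
Two-sided p-value ≈ 2·Φ(−3.401) = 0.0007.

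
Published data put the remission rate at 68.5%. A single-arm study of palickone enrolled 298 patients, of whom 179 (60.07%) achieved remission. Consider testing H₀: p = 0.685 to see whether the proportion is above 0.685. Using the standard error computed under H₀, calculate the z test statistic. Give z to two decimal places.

p̂ = 179/298 ≈ 0.6007.
Under H₀, SE = √(0.685·0.315/298) = √(0.000724077) = 0.0269.
z = (0.6007 − 0.685)/0.0269 = -0.0843/0.0269 = -3.13.
p-value = P(Z > -3.134) ≈ 0.9991.

z = -3.13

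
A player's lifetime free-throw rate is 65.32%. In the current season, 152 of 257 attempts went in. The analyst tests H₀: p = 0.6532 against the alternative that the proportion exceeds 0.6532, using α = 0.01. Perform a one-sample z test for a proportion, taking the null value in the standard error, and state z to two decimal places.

z = -2.08

p̂ = 152/257 = 0.5914.
Under H₀, SE = √(0.6532·0.3468/257) = √(0.000881439) = 0.0297.
z = (0.5914 − 0.6532)/0.0297 = -0.0618/0.0297 = -2.08.
p-value = P(Z > -2.080) ≈ 0.9812. With α = 0.01, fail to reject H₀.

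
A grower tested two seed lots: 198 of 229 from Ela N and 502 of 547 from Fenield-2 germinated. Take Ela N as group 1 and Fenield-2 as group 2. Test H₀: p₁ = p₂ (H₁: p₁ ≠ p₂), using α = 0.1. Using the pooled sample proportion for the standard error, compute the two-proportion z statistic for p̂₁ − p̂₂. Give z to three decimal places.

p̂₁ = 198/229 ≈ 0.86463, p̂₂ = 502/547 ≈ 0.91773.
Pooled p̂ = (198+502)/(229+547) = 700/776 = 0.90206.
SE = √(0.0883463 × 0.00619497) = 0.02339.
z = (0.86463 − 0.91773)/0.02339 = -0.05310/0.02339 = -2.270.
p-value = 2·P(Z > 2.270) ≈ 0.0232; since p < α = 0.1, reject H₀.

z = -2.270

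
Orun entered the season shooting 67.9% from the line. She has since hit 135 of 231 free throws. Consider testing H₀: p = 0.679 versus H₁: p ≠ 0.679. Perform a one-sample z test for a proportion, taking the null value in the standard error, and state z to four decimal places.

p̂ = 135/231 = 0.584416.
Under H₀, SE = √(0.679·0.321/231) = √(0.000943545) = 0.030717.
z = (0.584416 − 0.679)/0.030717 = -0.094584/0.030717 = -3.0792.

z = -3.0792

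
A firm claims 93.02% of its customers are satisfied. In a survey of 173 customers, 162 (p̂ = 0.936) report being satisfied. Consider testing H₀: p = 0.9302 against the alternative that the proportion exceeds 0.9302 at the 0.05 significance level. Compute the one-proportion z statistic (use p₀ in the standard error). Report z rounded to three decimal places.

p̂ = 162/173 = 0.93642.
SE = √(p₀(1−p₀)/n) = √(0.064928/173) = 0.01937.
z = (0.93642 − 0.9302)/0.01937 = 0.00622/0.01937 = 0.321.
p-value = P(Z > 0.321) ≈ 0.3742. With α = 0.05, fail to reject H₀.

z = 0.321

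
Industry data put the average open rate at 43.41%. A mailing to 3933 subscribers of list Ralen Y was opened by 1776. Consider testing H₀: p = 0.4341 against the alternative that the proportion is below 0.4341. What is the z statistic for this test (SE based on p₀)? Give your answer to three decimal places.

p̂ = 1776/3933 ≈ 0.45156.
Under H₀, SE = √(0.4341·0.5659/3933) = √(6.24605e-05) = 0.00790.
z = (0.45156 − 0.4341)/0.00790 = 0.01746/0.00790 = 2.210.
p-value = P(Z < 2.210) ≈ 0.9864.

z = 2.210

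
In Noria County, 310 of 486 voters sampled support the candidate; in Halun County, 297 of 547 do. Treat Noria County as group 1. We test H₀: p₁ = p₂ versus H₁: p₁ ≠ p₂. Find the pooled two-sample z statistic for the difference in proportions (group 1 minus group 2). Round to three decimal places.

p̂₁ = 310/486 = 0.637860, p̂₂ = 297/547 = 0.542962.
Pooled p̂ = (310+297)/(486+547) = 607/1033 = 0.587609.
SE = √(0.242325 × 0.00388577) = 0.030686.
z = (0.637860 − 0.542962)/0.030686 = 0.094898/0.030686 = 3.093.
p-value = 2·P(Z > 3.093) ≈ 0.0020.

z = 3.093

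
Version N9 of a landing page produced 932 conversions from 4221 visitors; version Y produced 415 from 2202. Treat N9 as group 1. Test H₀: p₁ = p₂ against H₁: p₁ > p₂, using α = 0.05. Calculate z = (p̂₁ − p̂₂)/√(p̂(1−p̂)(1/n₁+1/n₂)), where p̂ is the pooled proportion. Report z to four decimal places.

p̂₁ = 932/4221 ≈ 0.220801, p̂₂ = 415/2202 ≈ 0.188465.
Pooled p̂ = (932+415)/(4221+2202) = 1347/6423 = 0.209715.
SE = √(p̂(1−p̂)(1/n₁+1/n₂)) = √(0.209715·0.790285·0.000691043) = √(0.00011453) = 0.010702.
z = (0.220801 − 0.188465)/0.010702 = 0.032336/0.010702 = 3.0215.
p-value = P(Z > 3.022) ≈ 0.0013; since p < α = 0.05, reject H₀.

z = 3.0215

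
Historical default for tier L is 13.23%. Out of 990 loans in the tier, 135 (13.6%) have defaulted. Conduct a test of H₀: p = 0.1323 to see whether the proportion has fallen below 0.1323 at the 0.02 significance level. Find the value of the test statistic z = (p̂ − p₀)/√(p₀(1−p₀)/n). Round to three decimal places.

p̂ = 135/990 ≈ 0.13636.
Under H₀, SE = √(0.1323·0.8677/990) = √(0.000115956) = 0.01077.
z = (0.13636 − 0.1323)/0.01077 = 0.00406/0.01077 = 0.377.
p-value = P(Z < 0.377) ≈ 0.6471, so at α = 0.02 we fail to reject H₀.

z = 0.377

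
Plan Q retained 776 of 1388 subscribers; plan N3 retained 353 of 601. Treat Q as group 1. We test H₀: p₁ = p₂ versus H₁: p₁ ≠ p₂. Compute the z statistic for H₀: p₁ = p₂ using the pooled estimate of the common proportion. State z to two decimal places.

p̂₁ = 776/1388 ≈ 0.5591, p̂₂ = 353/601 ≈ 0.5874.
Pooled p̂ = (776+353)/(1388+601) = 1129/1989 = 0.5676.
SE = √(p̂(1−p̂)(1/n₁+1/n₂)) = √(0.5676·0.4324·0.00238435) = √(0.000585186) = 0.0242.
z = (0.5591 − 0.5874)/0.0242 = -0.0283/0.0242 = -1.17.
Two-sided p-value ≈ 2·Φ(−1.169) = 0.2424.

z = -1.17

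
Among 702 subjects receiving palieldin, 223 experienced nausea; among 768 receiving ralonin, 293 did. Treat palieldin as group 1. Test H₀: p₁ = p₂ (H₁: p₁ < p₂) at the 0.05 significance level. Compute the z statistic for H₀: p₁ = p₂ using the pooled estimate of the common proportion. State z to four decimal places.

p̂₁ = 223/702 = 0.317664, p̂₂ = 293/768 = 0.381510.
Pooled p̂ = (223+293)/(702+768) = 516/1470 = 0.351020.
SE = √(0.227805 × 0.00272658) = 0.024922.
z = (0.317664 − 0.381510)/0.024922 = -0.063846/0.024922 = -2.5618.
p-value = P(Z < -2.562) ≈ 0.0052. With α = 0.05, reject H₀.

z = -2.5618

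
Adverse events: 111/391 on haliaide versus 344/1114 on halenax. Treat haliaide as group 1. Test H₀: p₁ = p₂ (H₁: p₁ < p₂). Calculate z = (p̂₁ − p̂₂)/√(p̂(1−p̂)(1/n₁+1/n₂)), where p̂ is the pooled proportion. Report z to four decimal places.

z = -0.9227

p̂₁ = 111/391 ≈ 0.283887, p̂₂ = 344/1114 ≈ 0.308797.
Pooled p̂ = (111+344)/(391+1114) = 455/1505 = 0.302326.
SE = √(0.210925 × 0.00345521) = 0.026996.
z = (0.283887 − 0.308797)/0.026996 = -0.024910/0.026996 = -0.9227.
p-value = P(Z < -0.923) ≈ 0.1781.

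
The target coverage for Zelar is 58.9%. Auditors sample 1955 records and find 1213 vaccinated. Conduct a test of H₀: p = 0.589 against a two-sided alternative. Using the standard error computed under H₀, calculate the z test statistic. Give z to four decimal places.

p̂ = 1213/1955 ≈ 0.6204604.
SE = √(p₀(1−p₀)/n) = √(0.24208/1955) = 0.0111277.
z = (0.6204604 − 0.589)/0.0111277 = 0.0314604/0.0111277 = 2.8272.

z = 2.8272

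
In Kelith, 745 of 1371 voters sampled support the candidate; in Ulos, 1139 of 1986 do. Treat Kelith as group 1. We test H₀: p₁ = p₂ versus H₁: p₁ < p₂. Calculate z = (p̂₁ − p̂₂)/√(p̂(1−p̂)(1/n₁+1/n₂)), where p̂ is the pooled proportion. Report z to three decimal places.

p̂₁ = 745/1371 ≈ 0.54340, p̂₂ = 1139/1986 ≈ 0.57351.
Pooled p̂ = (745+1139)/(1371+1986) = 1884/3357 = 0.56122.
SE = √(p̂(1−p̂)(1/n₁+1/n₂)) = √(0.56122·0.43878·0.00123292) = √(0.00030361) = 0.01742.
z = (0.54340 − 0.57351)/0.01742 = -0.03011/0.01742 = -1.728.
p-value = P(Z < -1.728) ≈ 0.0420.

z = -1.728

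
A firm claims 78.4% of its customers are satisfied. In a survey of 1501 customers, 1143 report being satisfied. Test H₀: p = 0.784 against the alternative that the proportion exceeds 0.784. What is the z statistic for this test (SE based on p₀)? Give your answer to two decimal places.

p̂ = 1143/1501 ≈ 0.7615.
Under H₀, SE = √(0.784·0.216/1501) = √(0.000112821) = 0.0106.
z = (0.7615 − 0.784)/0.0106 = -0.0225/0.0106 = -2.12.
p-value = P(Z > -2.119) ≈ 0.9830.

z = -2.12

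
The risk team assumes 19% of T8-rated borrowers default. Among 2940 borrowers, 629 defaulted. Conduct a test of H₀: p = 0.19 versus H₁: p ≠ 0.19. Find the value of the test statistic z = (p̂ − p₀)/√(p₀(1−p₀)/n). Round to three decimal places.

z = 3.310

p̂ = 629/2940 = 0.213946.
Under H₀, SE = √(0.19·0.81/2940) = √(5.23469e-05) = 0.007235.
z = (0.213946 − 0.19)/0.007235 = 0.023946/0.007235 = 3.310.
Two-sided p-value ≈ 2·Φ(−3.310) = 0.0009.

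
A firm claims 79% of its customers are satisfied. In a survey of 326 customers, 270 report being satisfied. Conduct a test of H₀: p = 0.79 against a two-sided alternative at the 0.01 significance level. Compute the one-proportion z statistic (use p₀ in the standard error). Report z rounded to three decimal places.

p̂ = 270/326 ≈ 0.82822.
SE = √(p₀(1−p₀)/n) = √(0.1659/326) = 0.02256.
z = (0.82822 − 0.79)/0.02256 = 0.03822/0.02256 = 1.694.
p-value = 2·P(Z > 1.694) ≈ 0.0902, so at α = 0.01 we fail to reject H₀.

z = 1.694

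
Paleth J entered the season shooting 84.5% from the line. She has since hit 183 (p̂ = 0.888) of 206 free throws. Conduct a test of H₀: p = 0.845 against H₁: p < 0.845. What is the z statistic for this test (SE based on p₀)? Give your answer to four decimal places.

z = 1.7192

p̂ = 183/206 = 0.888350.
Standard error under H₀: √(0.845×0.155/206) = 0.025215.
z = (0.888350 − 0.845)/0.025215 = 0.043350/0.025215 = 1.7192.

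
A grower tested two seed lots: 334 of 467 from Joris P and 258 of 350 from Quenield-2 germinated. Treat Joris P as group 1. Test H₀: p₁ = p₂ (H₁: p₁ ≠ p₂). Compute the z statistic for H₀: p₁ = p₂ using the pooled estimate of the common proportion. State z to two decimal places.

p̂₁ = 334/467 = 0.7152, p̂₂ = 258/350 = 0.7371.
Pooled p̂ = (334+258)/(467+350) = 592/817 = 0.7246.
SE = √(p̂(1−p̂)(1/n₁+1/n₂)) = √(0.7246·0.2754·0.00499847) = √(0.000997464) = 0.0316.
z = (0.7152 − 0.7371)/0.0316 = -0.0219/0.0316 = -0.69.
p-value = 2·P(Z > 0.695) ≈ 0.4873.

z = -0.69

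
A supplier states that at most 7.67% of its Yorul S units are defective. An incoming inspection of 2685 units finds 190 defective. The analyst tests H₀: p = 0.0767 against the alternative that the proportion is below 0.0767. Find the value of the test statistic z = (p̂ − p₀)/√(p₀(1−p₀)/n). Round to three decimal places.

z = -1.156

p̂ = 190/2685 = 0.07076.
Standard error under H₀: √(0.0767×0.9233/2685) = 0.00514.
z = (0.07076 − 0.0767)/0.00514 = -0.00594/0.00514 = -1.156.
p-value = P(Z < -1.156) ≈ 0.1239.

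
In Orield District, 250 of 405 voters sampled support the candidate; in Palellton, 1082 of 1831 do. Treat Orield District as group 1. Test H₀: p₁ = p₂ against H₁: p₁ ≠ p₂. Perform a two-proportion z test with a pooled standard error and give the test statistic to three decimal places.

p̂₁ = 250/405 = 0.61728, p̂₂ = 1082/1831 = 0.59093.
Pooled p̂ = (250+1082)/(405+1831) = 1332/2236 = 0.59571.
SE = √(p̂(1−p̂)(1/n₁+1/n₂)) = √(0.59571·0.40429·0.00301529) = √(0.000726202) = 0.02695.
z = (0.61728 − 0.59093)/0.02695 = 0.02635/0.02695 = 0.978.
Two-sided p-value ≈ 2·Φ(−0.978) = 0.3282.

z = 0.978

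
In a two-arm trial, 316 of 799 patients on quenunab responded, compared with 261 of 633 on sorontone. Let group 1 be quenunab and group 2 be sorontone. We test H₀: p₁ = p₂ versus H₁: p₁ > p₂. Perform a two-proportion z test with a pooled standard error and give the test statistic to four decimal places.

p̂₁ = 316/799 = 0.395494, p̂₂ = 261/633 = 0.412322.
Pooled p̂ = (316+261)/(799+633) = 577/1432 = 0.402933.
SE = √(0.240578 × 0.00283134) = 0.026099.
z = (0.395494 − 0.412322)/0.026099 = -0.016828/0.026099 = -0.6448.
p-value = P(Z > -0.645) ≈ 0.7405.

z = -0.6448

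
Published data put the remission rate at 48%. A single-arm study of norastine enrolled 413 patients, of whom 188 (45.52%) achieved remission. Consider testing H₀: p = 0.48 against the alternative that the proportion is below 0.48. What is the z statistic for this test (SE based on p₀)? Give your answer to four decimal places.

p̂ = 188/413 = 0.4552058.
Standard error under H₀: √(0.48×0.52/413) = 0.0245837.
z = (0.4552058 − 0.48)/0.0245837 = -0.0247942/0.0245837 = -1.0086.

z = -1.0086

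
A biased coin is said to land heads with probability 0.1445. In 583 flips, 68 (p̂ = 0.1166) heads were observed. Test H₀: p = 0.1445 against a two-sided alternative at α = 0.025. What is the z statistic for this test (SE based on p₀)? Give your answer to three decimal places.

p̂ = 68/583 ≈ 0.11664.
Under H₀, SE = √(0.1445·0.8555/583) = √(0.000212041) = 0.01456.
z = (0.11664 − 0.1445)/0.01456 = -0.02786/0.01456 = -1.913.
Two-sided p-value ≈ 2·Φ(−1.913) = 0.0557, so at α = 0.025 we fail to reject H₀.

z = -1.913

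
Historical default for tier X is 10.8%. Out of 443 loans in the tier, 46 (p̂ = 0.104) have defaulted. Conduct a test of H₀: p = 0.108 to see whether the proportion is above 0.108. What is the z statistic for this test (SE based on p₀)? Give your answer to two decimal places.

p̂ = 46/443 ≈ 0.10384.
SE = √(p₀(1−p₀)/n) = √(0.096336/443) = 0.01475.
z = (0.10384 − 0.108)/0.01475 = -0.00416/0.01475 = -0.28.
p-value = P(Z > -0.282) ≈ 0.6111.

z = -0.28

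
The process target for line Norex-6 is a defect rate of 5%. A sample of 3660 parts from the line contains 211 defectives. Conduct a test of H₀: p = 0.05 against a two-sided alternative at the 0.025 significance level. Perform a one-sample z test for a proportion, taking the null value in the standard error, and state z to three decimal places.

p̂ = 211/3660 = 0.0576503.
Under H₀, SE = √(0.05·0.95/3660) = √(1.29781e-05) = 0.0036025.
z = (0.0576503 − 0.05)/0.0036025 = 0.0076503/0.0036025 = 2.124.
p-value = 2·P(Z > 2.124) ≈ 0.0337; since p > α = 0.025, fail to reject H₀.

z = 2.124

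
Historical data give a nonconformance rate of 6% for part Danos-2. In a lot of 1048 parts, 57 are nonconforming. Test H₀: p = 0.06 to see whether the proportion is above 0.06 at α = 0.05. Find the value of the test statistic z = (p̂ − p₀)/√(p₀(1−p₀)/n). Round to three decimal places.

z = -0.765

p̂ = 57/1048 = 0.054389.
SE = √(p₀(1−p₀)/n) = √(0.0564/1048) = 0.007336.
z = (0.054389 − 0.06)/0.007336 = -0.005611/0.007336 = -0.765.
p-value = P(Z > -0.765) ≈ 0.7778, so at α = 0.05 we fail to reject H₀.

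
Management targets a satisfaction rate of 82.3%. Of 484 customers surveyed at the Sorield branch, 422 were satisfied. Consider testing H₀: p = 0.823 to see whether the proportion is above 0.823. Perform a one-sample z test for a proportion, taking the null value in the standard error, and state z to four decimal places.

p̂ = 422/484 ≈ 0.871901.
Under H₀, SE = √(0.823·0.177/484) = √(0.000300973) = 0.017349.
z = (0.871901 − 0.823)/0.017349 = 0.048901/0.017349 = 2.8187.
p-value = P(Z > 2.819) ≈ 0.0024.

z = 2.8187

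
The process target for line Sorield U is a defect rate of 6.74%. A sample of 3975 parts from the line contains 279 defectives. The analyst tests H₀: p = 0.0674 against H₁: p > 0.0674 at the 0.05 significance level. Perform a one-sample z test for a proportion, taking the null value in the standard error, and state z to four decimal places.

z = 0.7013

p̂ = 279/3975 = 0.070189.
SE = √(p₀(1−p₀)/n) = √(0.062857/3975) = 0.003977.
z = (0.070189 − 0.0674)/0.003977 = 0.002789/0.003977 = 0.7013.
p-value = P(Z > 0.701) ≈ 0.2416; since p > α = 0.05, fail to reject H₀.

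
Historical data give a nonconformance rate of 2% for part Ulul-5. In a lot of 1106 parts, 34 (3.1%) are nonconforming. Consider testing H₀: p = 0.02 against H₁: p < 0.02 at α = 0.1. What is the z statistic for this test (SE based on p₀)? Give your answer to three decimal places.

z = 2.552

p̂ = 34/1106 ≈ 0.0307414.
Standard error under H₀: √(0.02×0.98/1106) = 0.0042097.
z = (0.0307414 − 0.02)/0.0042097 = 0.0107414/0.0042097 = 2.552.
p-value = P(Z < 2.552) ≈ 0.9946; since p > α = 0.1, fail to reject H₀.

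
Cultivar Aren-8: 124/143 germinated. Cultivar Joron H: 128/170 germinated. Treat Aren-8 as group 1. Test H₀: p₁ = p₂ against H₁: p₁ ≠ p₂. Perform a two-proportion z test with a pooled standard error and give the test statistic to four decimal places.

z = 2.5406

p̂₁ = 124/143 = 0.867133, p̂₂ = 128/170 = 0.752941.
Pooled p̂ = (124+128)/(143+170) = 252/313 = 0.805112.
SE = √(p̂(1−p̂)(1/n₁+1/n₂)) = √(0.805112·0.194888·0.0128754) = √(0.00202023) = 0.044947.
z = (0.867133 − 0.752941)/0.044947 = 0.114192/0.044947 = 2.5406.
p-value = 2·P(Z > 2.541) ≈ 0.0111.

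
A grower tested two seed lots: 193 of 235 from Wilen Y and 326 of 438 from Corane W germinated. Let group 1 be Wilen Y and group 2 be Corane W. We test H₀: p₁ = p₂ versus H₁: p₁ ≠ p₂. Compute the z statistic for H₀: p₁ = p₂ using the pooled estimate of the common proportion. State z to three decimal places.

p̂₁ = 193/235 ≈ 0.82128, p̂₂ = 326/438 ≈ 0.74429.
Pooled p̂ = (193+326)/(235+438) = 519/673 = 0.77117.
SE = √(p̂(1−p̂)(1/n₁+1/n₂)) = √(0.77117·0.22883·0.00653842) = √(0.0011538) = 0.03397.
z = (0.82128 − 0.74429)/0.03397 = 0.07699/0.03397 = 2.266.
p-value = 2·P(Z > 2.266) ≈ 0.0234.

z = 2.266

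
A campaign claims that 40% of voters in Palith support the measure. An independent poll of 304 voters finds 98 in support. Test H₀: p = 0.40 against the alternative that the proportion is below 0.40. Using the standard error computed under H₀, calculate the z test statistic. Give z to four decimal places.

z = -2.7629

p̂ = 98/304 ≈ 0.322368.
SE = √(p₀(1−p₀)/n) = √(0.24/304) = 0.028098.
z = (0.322368 − 0.4)/0.028098 = -0.077632/0.028098 = -2.7629.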